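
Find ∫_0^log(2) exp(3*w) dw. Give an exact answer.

7/3

Let u = exp(w), so du = exp(w) dw. When w = 0, u = 1; when w = log(2), u = 2.
The integral becomes ∫ u**2 du from 1 to 2, with antiderivative u**3/3.
Back in w: F(w) = exp(3*w)/3.
Then F(log(2)) - F(0) = (8/3) - (1/3) = 7/3.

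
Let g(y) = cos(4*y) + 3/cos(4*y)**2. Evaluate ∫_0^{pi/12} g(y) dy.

7*sqrt(3)/8

An antiderivative is F(y) = sin(4*y)/4 + 3*tan(4*y)/4.
Then F(pi/12) - F(0) = (7*sqrt(3)/8) - (0) = 7*sqrt(3)/8.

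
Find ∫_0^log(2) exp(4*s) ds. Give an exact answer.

Let u = exp(s), so du = exp(s) ds. When s = 0, u = 1; when s = log(2), u = 2.
The integral becomes ∫ u**3 du from 1 to 2, with antiderivative u**4/4.
Back in s: F(s) = exp(4*s)/4.
Then F(log(2)) - F(0) = (4) - (1/4) = 15/4.

15/4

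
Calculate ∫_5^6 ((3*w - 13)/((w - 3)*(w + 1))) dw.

-5*log(3) - 3*log(2) + 4*log(7)

Factor the denominator: w**2 - 2*w - 3 = (w + 1)(w - 3).
Partial fractions: (3*w - 13)/((w - 3)*(w + 1)) = 4/(w + 1) - 1/(w - 3).
An antiderivative is F(w) = -log(w - 3) + 4*log(w + 1).
Then F(6) - F(5) = (-log(3) + 4*log(7)) - (3*log(2) + 4*log(3)) = -5*log(3) - 3*log(2) + 4*log(7).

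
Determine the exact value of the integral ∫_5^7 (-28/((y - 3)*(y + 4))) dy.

-8*log(3) - 4*log(2) + 4*log(11)

Factor the denominator: y**2 + y - 12 = (y + 4)(y - 3).
Partial fractions: -28/((y - 3)*(y + 4)) = 4/(y + 4) - 4/(y - 3).
An antiderivative is F(y) = -4*log(y - 3) + 4*log(y + 4).
Then F(7) - F(5) = (-8*log(2) + 4*log(11)) - (-4*log(2) + 8*log(3)) = -8*log(3) - 4*log(2) + 4*log(11).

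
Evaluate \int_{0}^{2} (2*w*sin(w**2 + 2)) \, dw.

-cos(6) + cos(2)

Let u = w**2 + 2, so du = 2*w dw. When w = 0, u = 2; when w = 2, u = 6.
The integral becomes ∫ sin(u) du from 2 to 6, with antiderivative -cos(u).
Back in w: F(w) = -cos(w**2 + 2).
Then F(2) - F(0) = (-cos(6)) - (-cos(2)) = -cos(6) + cos(2).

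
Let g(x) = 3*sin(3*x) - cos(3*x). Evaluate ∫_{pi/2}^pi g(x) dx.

An antiderivative is F(x) = -sin(3*x)/3 - cos(3*x).
Then F(pi) - F(pi/2) = (1) - (1/3) = 2/3.

2/3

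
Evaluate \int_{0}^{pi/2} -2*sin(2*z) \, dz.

-2

An antiderivative is F(z) = cos(2*z).
Then F(pi/2) - F(0) = (-1) - (1) = -2.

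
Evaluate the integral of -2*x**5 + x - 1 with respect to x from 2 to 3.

-1321/6

By the power rule, an antiderivative is F(x) = -x**6/3 + x**2/2 - x.
Then F(3) - F(2) = (-483/2) - (-64/3) = -1321/6.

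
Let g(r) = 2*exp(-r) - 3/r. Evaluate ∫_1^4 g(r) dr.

An antiderivative is F(r) = -3*log(r) - 2*exp(-r).
Then F(4) - F(1) = (-6*log(2) - 2*exp(-4)) - (-2*exp(-1)) = -6*log(2) - 2*exp(-4) + 2*exp(-1).

-6*log(2) - 2*exp(-4) + 2*exp(-1)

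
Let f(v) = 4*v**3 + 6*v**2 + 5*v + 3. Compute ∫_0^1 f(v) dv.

17/2

By the power rule, an antiderivative is F(v) = v**4 + 2*v**3 + 5*v**2/2 + 3*v.
Then F(1) - F(0) = (17/2) - (0) = 17/2.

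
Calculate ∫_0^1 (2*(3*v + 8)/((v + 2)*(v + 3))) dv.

log(9)

Factor the denominator: v**2 + 5*v + 6 = (v + 3)(v + 2).
Partial fractions: 2*(3*v + 8)/((v + 2)*(v + 3)) = 2/(v + 3) + 4/(v + 2).
An antiderivative is F(v) = 4*log(v + 2) + 2*log(v + 3).
Then F(1) - F(0) = (4*log(2) + 4*log(3)) - (2*log(3) + 4*log(2)) = log(9).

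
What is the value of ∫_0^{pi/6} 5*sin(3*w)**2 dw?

Use the identity sin^2(3*w) = (1 - cos(6*w))/2.
An antiderivative is F(w) = 5*w/2 - 5*sin(6*w)/12.
Then F(pi/6) - F(0) = (5*pi/12) - (0) = 5*pi/12.

5*pi/12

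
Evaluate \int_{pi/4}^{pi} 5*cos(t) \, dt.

An antiderivative is F(t) = 5*sin(t).
Then F(pi) - F(pi/4) = (0) - (5*sqrt(2)/2) = -5*sqrt(2)/2.

-5*sqrt(2)/2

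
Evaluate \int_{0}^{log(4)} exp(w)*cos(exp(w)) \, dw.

-sin(1) + sin(4)

Let u = exp(w), so du = exp(w) dw. When w = 0, u = 1; when w = log(4), u = 4.
The integral becomes ∫ cos(u) du from 1 to 4, with antiderivative sin(u).
Back in w: F(w) = sin(exp(w)).
Then F(log(4)) - F(0) = (sin(4)) - (sin(1)) = -sin(1) + sin(4).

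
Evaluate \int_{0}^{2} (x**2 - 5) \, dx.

By the power rule, an antiderivative is F(x) = x**3/3 - 5*x.
Then F(2) - F(0) = (-22/3) - (0) = -22/3.

-22/3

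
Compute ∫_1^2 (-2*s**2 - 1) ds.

By the power rule, an antiderivative is F(s) = -2*s**3/3 - s.
Then F(2) - F(1) = (-22/3) - (-5/3) = -17/3.

-17/3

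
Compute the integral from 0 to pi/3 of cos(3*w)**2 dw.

Use the identity cos^2(3*w) = (1 + cos(6*w))/2.
An antiderivative is F(w) = w/2 + sin(6*w)/12.
Then F(pi/3) - F(0) = (pi/6) - (0) = pi/6.

pi/6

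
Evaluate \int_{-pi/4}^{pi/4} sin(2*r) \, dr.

An antiderivative is F(r) = -cos(2*r)/2.
Then F(pi/4) - F(-pi/4) = (0) - (0) = 0.

0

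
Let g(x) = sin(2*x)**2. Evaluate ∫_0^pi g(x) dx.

pi/2

Use the identity sin^2(2*x) = (1 - cos(4*x))/2.
An antiderivative is F(x) = x/2 - sin(4*x)/8.
Then F(pi) - F(0) = (pi/2) - (0) = pi/2.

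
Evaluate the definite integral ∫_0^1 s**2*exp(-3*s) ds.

2/27 - 17*exp(-3)/27

Integrate by parts twice (u = s^2, dv = exp(-3*s) ds).
An antiderivative is F(s) = (-9*s**2 - 6*s - 2)*exp(-3*s)/27.
Then F(1) - F(0) = (-17*exp(-3)/27) - (-2/27) = 2/27 - 17*exp(-3)/27.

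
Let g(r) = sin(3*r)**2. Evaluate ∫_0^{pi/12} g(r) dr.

Use the identity sin^2(3*r) = (1 - cos(6*r))/2.
An antiderivative is F(r) = r/2 - sin(6*r)/12.
Then F(pi/12) - F(0) = (-1/12 + pi/24) - (0) = -1/12 + pi/24.

-1/12 + pi/24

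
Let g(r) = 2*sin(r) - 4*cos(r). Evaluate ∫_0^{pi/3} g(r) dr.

An antiderivative is F(r) = -4*sin(r) - 2*cos(r).
Then F(pi/3) - F(0) = (-2*sqrt(3) - 1) - (-2) = 1 - 2*sqrt(3).

1 - 2*sqrt(3)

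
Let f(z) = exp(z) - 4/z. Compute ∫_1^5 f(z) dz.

An antiderivative is F(z) = exp(z) - 4*log(z).
Then F(5) - F(1) = (-4*log(5) + exp(5)) - (exp(1)) = -4*log(5) - exp(1) + exp(5).

-4*log(5) - exp(1) + exp(5)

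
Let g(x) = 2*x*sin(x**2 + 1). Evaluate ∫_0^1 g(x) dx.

-cos(2) + cos(1)

Let u = x**2 + 1, so du = 2*x dx. When x = 0, u = 1; when x = 1, u = 2.
The integral becomes ∫ sin(u) du from 1 to 2, with antiderivative -cos(u).
Back in x: F(x) = -cos(x**2 + 1).
Then F(1) - F(0) = (-cos(2)) - (-cos(1)) = -cos(2) + cos(1).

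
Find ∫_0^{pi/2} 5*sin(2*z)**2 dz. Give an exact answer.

5*pi/4

Use the identity sin^2(2*z) = (1 - cos(4*z))/2.
An antiderivative is F(z) = 5*z/2 - 5*sin(4*z)/8.
Then F(pi/2) - F(0) = (5*pi/4) - (0) = 5*pi/4.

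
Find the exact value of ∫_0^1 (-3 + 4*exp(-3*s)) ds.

-5/3 - 4*exp(-3)/3

An antiderivative is F(s) = -3*s - 4*exp(-3*s)/3.
Then F(1) - F(0) = (-3 - 4*exp(-3)/3) - (-4/3) = -5/3 - 4*exp(-3)/3.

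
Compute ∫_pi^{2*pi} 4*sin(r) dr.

-8

An antiderivative is F(r) = -4*cos(r).
Then F(2*pi) - F(pi) = (-4) - (4) = -8.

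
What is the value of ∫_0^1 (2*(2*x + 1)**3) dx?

20

Let u = 2*x + 1, so du = 2 dx. When x = 0, u = 1; when x = 1, u = 3.
The integral becomes ∫ u**3 du from 1 to 3, with antiderivative u**4/4.
Back in x: F(x) = (2*x + 1)**4/4.
Then F(1) - F(0) = (81/4) - (1/4) = 20.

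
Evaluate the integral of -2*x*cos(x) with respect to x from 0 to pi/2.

Integrate by parts once (u = x, dv = -2*cos(x) dx).
An antiderivative is F(x) = -2*x*sin(x) - 2*cos(x).
Then F(pi/2) - F(0) = (-pi) - (-2) = 2 - pi.

2 - pi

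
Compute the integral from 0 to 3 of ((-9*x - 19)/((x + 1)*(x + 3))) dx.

-14*log(2)

Factor the denominator: x**2 + 4*x + 3 = (x + 3)(x + 1).
Partial fractions: (-9*x - 19)/((x + 1)*(x + 3)) = -4/(x + 3) - 5/(x + 1).
An antiderivative is F(x) = -5*log(x + 1) - 4*log(x + 3).
Then F(3) - F(0) = (-14*log(2) - 4*log(3)) - (-log(81)) = -14*log(2).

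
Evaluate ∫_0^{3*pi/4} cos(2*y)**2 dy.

3*pi/8

Use the identity cos^2(2*y) = (1 + cos(4*y))/2.
An antiderivative is F(y) = y/2 + sin(4*y)/8.
Then F(3*pi/4) - F(0) = (3*pi/8) - (0) = 3*pi/8.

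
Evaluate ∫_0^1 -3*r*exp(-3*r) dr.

Integrate by parts once (u = r, dv = -3*exp(-3*r) dr).
An antiderivative is F(r) = (3*r + 1)*exp(-3*r)/3.
Then F(1) - F(0) = (4*exp(-3)/3) - (1/3) = (4 - exp(3))*exp(-3)/3.

(4 - exp(3))*exp(-3)/3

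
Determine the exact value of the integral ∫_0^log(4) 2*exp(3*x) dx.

42

Let u = exp(x), so du = exp(x) dx. When x = 0, u = 1; when x = log(4), u = 4.
The integral becomes 2·∫ u**2 du from 1 to 4, with antiderivative 2*u**3/3.
Back in x: F(x) = 2*exp(3*x)/3.
Then F(log(4)) - F(0) = (128/3) - (2/3) = 42.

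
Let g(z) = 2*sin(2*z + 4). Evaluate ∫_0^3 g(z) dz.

cos(4) - cos(10)

Let u = 2*z + 4, so du = 2 dz. When z = 0, u = 4; when z = 3, u = 10.
The integral becomes ∫ sin(u) du from 4 to 10, with antiderivative -cos(u).
Back in z: F(z) = -cos(2*z + 4).
Then F(3) - F(0) = (-cos(10)) - (-cos(4)) = cos(4) - cos(10).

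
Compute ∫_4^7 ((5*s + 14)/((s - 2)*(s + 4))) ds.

Factor the denominator: s**2 + 2*s - 8 = (s + 4)(s - 2).
Partial fractions: (5*s + 14)/((s - 2)*(s + 4)) = 1/(s + 4) + 4/(s - 2).
An antiderivative is F(s) = 4*log(s - 2) + log(s + 4).
Then F(7) - F(4) = (log(11) + 4*log(5)) - (7*log(2)) = -7*log(2) + log(11) + 4*log(5).

-7*log(2) + log(11) + 4*log(5)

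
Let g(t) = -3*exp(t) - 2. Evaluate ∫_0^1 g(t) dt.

1 - 3*E

An antiderivative is F(t) = -2*t - 3*exp(t).
Then F(1) - F(0) = (-3*E - 2) - (-3) = 1 - 3*E.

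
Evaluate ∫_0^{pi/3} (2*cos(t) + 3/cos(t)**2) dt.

4*sqrt(3)

An antiderivative is F(t) = 2*sin(t) + 3*tan(t).
Then F(pi/3) - F(0) = (4*sqrt(3)) - (0) = 4*sqrt(3).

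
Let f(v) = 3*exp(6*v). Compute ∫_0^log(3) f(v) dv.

Let u = exp(v), so du = exp(v) dv. When v = 0, u = 1; when v = log(3), u = 3.
The integral becomes 3·∫ u**5 du from 1 to 3, with antiderivative u**6/2.
Back in v: F(v) = exp(6*v)/2.
Then F(log(3)) - F(0) = (729/2) - (1/2) = 364.

364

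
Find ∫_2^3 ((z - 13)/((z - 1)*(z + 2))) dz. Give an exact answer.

-14*log(2) + 5*log(5)

Factor the denominator: z**2 + z - 2 = (z + 2)(z - 1).
Partial fractions: (z - 13)/((z - 1)*(z + 2)) = 5/(z + 2) - 4/(z - 1).
An antiderivative is F(z) = -4*log(z - 1) + 5*log(z + 2).
Then F(3) - F(2) = (-4*log(2) + 5*log(5)) - (10*log(2)) = -14*log(2) + 5*log(5).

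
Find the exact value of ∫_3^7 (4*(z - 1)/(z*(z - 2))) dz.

-2*log(3) + 2*log(5) + 2*log(7)

Factor the denominator: z**2 - 2*z = z(z - 2).
Partial fractions: 4*(z - 1)/(z*(z - 2)) = 2/z + 2/(z - 2).
An antiderivative is F(z) = 2*log(z) + 2*log(z - 2).
Then F(7) - F(3) = (2*log(5) + 2*log(7)) - (log(9)) = -2*log(3) + 2*log(5) + 2*log(7).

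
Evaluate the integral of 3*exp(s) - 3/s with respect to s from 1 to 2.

An antiderivative is F(s) = 3*exp(s) - 3*log(s).
Then F(2) - F(1) = (-3*log(2) + 3*exp(2)) - (3*exp(1)) = -3*exp(1) - 3*log(2) + 3*exp(2).

-3*exp(1) - 3*log(2) + 3*exp(2)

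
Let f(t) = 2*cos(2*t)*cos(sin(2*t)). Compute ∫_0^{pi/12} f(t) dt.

Let u = sin(2*t), so du = 2*cos(2*t) dt. When t = 0, u = 0; when t = pi/12, u = 1/2.
The integral becomes ∫ cos(u) du from 0 to 1/2, with antiderivative sin(u).
Back in t: F(t) = sin(sin(2*t)).
Then F(pi/12) - F(0) = (sin(1/2)) - (0) = sin(1/2).

sin(1/2)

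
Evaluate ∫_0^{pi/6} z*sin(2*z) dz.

-pi/24 + sqrt(3)/8

Integrate by parts once (u = z, dv = sin(2*z) dz).
An antiderivative is F(z) = -z*cos(2*z)/2 + sin(2*z)/4.
Then F(pi/6) - F(0) = (-pi/24 + sqrt(3)/8) - (0) = -pi/24 + sqrt(3)/8.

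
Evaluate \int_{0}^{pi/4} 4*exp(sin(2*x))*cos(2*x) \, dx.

-2 + 2*E

Let u = sin(2*x), so du = 2*cos(2*x) dx. When x = 0, u = 0; when x = pi/4, u = 1.
The integral becomes 2·∫ exp(u) du from 0 to 1, with antiderivative 2*exp(u).
Back in x: F(x) = 2*exp(sin(2*x)).
Then F(pi/4) - F(0) = (2*E) - (2) = -2 + 2*E.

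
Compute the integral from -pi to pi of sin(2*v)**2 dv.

pi

Use the identity sin^2(2*v) = (1 - cos(4*v))/2.
An antiderivative is F(v) = v/2 - sin(4*v)/8.
Then F(pi) - F(-pi) = (pi/2) - (-pi/2) = pi.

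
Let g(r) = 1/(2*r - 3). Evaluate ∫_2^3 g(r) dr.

log(3)/2

An antiderivative is F(r) = log(2*r - 3)/2.
Then F(3) - F(2) = (log(3)/2) - (0) = log(3)/2.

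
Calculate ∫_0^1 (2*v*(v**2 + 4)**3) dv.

Let u = v**2 + 4, so du = 2*v dv. When v = 0, u = 4; when v = 1, u = 5.
The integral becomes ∫ u**3 du from 4 to 5, with antiderivative u**4/4.
Back in v: F(v) = (v**2 + 4)**4/4.
Then F(1) - F(0) = (625/4) - (64) = 369/4.

369/4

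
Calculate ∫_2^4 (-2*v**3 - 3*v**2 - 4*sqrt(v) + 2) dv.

-580/3 + 16*sqrt(2)/3

By the power rule, an antiderivative is F(v) = -v**4/2 - 8*v**(3/2)/3 - v**3 + 2*v.
Then F(4) - F(2) = (-616/3) - (-12 - 16*sqrt(2)/3) = -580/3 + 16*sqrt(2)/3.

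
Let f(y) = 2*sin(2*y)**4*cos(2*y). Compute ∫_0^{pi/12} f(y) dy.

Let u = sin(2*y), so du = 2*cos(2*y) dy. When y = 0, u = 0; when y = pi/12, u = 1/2.
The integral becomes ∫ u**4 du from 0 to 1/2, with antiderivative u**5/5.
Back in y: F(y) = sin(2*y)**5/5.
Then F(pi/12) - F(0) = (1/160) - (0) = 1/160.

1/160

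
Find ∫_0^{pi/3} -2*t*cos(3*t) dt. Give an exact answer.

Integrate by parts once (u = t, dv = -2*cos(3*t) dt).
An antiderivative is F(t) = -2*t*sin(3*t)/3 - 2*cos(3*t)/9.
Then F(pi/3) - F(0) = (2/9) - (-2/9) = 4/9.

4/9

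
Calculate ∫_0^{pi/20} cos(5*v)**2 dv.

1/20 + pi/40

Use the identity cos^2(5*v) = (1 + cos(10*v))/2.
An antiderivative is F(v) = v/2 + sin(10*v)/20.
Then F(pi/20) - F(0) = (1/20 + pi/40) - (0) = 1/20 + pi/40.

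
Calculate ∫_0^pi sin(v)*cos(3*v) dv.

Use the identity sin(v)cos(3*v) = [sin(4*v) + sin(-2*v)]/2.
An antiderivative is F(v) = cos(2*v)/4 - cos(4*v)/8.
Then F(pi) - F(0) = (1/8) - (1/8) = 0.

0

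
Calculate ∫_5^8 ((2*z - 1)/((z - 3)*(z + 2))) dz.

log(25/7)

Factor the denominator: z**2 - z - 6 = (z + 2)(z - 3).
Partial fractions: (2*z - 1)/((z - 3)*(z + 2)) = 1/(z + 2) + 1/(z - 3).
An antiderivative is F(z) = log(z - 3) + log(z + 2).
Then F(8) - F(5) = (log(50)) - (log(14)) = log(25/7).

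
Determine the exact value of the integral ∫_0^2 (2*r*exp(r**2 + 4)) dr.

Let u = r**2 + 4, so du = 2*r dr. When r = 0, u = 4; when r = 2, u = 8.
The integral becomes ∫ exp(u) du from 4 to 8, with antiderivative exp(u).
Back in r: F(r) = exp(r**2 + 4).
Then F(2) - F(0) = (exp(8)) - (exp(4)) = -exp(4) + exp(8).

-exp(4) + exp(8)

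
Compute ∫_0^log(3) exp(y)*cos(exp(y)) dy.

Let u = exp(y), so du = exp(y) dy. When y = 0, u = 1; when y = log(3), u = 3.
The integral becomes ∫ cos(u) du from 1 to 3, with antiderivative sin(u).
Back in y: F(y) = sin(exp(y)).
Then F(log(3)) - F(0) = (sin(3)) - (sin(1)) = -sin(1) + sin(3).

-sin(1) + sin(3)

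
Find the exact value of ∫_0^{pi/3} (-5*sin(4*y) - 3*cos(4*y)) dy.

An antiderivative is F(y) = -3*sin(4*y)/4 + 5*cos(4*y)/4.
Then F(pi/3) - F(0) = (-5/8 + 3*sqrt(3)/8) - (5/4) = -15/8 + 3*sqrt(3)/8.

-15/8 + 3*sqrt(3)/8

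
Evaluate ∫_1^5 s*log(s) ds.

-6 + 25*log(5)/2

Integrate by parts once (u = ln s, dv = s ds).
An antiderivative is F(s) = s**2*(2*log(s) - 1)/4.
Then F(5) - F(1) = (-25/4 + 25*log(5)/2) - (-1/4) = -6 + 25*log(5)/2.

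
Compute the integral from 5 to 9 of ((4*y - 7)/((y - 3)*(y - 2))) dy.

Factor the denominator: y**2 - 5*y + 6 = (y - 2)(y - 3).
Partial fractions: (4*y - 7)/((y - 3)*(y - 2)) = -1/(y - 2) + 5/(y - 3).
An antiderivative is F(y) = 5*log(y - 3) - log(y - 2).
Then F(9) - F(5) = (-log(7) + 5*log(2) + 5*log(3)) - (log(32/3)) = -log(7) + 6*log(3).

-log(7) + 6*log(3)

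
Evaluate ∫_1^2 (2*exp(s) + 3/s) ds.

-2*exp(1) + log(8) + 2*exp(2)

An antiderivative is F(s) = 2*exp(s) + 3*log(s).
Then F(2) - F(1) = (log(8) + 2*exp(2)) - (2*exp(1)) = -2*exp(1) + log(8) + 2*exp(2).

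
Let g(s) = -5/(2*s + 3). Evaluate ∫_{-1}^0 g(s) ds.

-5*log(3)/2

An antiderivative is F(s) = -5*log(2*s + 3)/2.
Then F(0) - F(-1) = (-5*log(3)/2) - (0) = -5*log(3)/2.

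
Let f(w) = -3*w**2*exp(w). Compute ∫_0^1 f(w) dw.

6 - 3*E

Integrate by parts twice (u = w^2, dv = -3*exp(w) dw).
An antiderivative is F(w) = (-3*w**2 + 6*w - 6)*exp(w).
Then F(1) - F(0) = (-3*E) - (-6) = 6 - 3*E.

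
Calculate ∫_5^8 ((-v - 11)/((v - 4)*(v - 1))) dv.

-18*log(2) + 4*log(7)

Factor the denominator: v**2 - 5*v + 4 = (v - 1)(v - 4).
Partial fractions: (-v - 11)/((v - 4)*(v - 1)) = 4/(v - 1) - 5/(v - 4).
An antiderivative is F(v) = -5*log(v - 4) + 4*log(v - 1).
Then F(8) - F(5) = (-10*log(2) + 4*log(7)) - (8*log(2)) = -18*log(2) + 4*log(7).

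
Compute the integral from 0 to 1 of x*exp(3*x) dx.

Integrate by parts once (u = x, dv = exp(3*x) dx).
An antiderivative is F(x) = (3*x - 1)*exp(3*x)/9.
Then F(1) - F(0) = (2*exp(3)/9) - (-1/9) = 1/9 + 2*exp(3)/9.

1/9 + 2*exp(3)/9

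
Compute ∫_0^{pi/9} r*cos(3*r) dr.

-1/18 + sqrt(3)*pi/54

Integrate by parts once (u = r, dv = cos(3*r) dr).
An antiderivative is F(r) = r*sin(3*r)/3 + cos(3*r)/9.
Then F(pi/9) - F(0) = (1/18 + sqrt(3)*pi/54) - (1/9) = -1/18 + sqrt(3)*pi/54.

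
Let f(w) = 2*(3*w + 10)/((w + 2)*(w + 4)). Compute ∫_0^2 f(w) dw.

Factor the denominator: w**2 + 6*w + 8 = (w + 4)(w + 2).
Partial fractions: 2*(3*w + 10)/((w + 2)*(w + 4)) = 2/(w + 4) + 4/(w + 2).
An antiderivative is F(w) = 4*log(w + 2) + 2*log(w + 4).
Then F(2) - F(0) = (2*log(3) + 10*log(2)) - (8*log(2)) = log(36).

log(36)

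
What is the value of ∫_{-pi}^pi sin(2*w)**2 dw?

pi

Use the identity sin^2(2*w) = (1 - cos(4*w))/2.
An antiderivative is F(w) = w/2 - sin(4*w)/8.
Then F(pi) - F(-pi) = (pi/2) - (-pi/2) = pi.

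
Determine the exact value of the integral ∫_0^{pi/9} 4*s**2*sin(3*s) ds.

Integrate by parts twice (u = s^2, dv = 4*sin(3*s) ds).
An antiderivative is F(s) = -4*s**2*cos(3*s)/3 + 8*s*sin(3*s)/9 + 8*cos(3*s)/27.
Then F(pi/9) - F(0) = (-2*pi**2/243 + 4/27 + 4*sqrt(3)*pi/81) - (8/27) = -4/27 - 2*pi**2/243 + 4*sqrt(3)*pi/81.

-4/27 - 2*pi**2/243 + 4*sqrt(3)*pi/81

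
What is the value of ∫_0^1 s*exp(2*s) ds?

1/4 + exp(2)/4

Integrate by parts once (u = s, dv = exp(2*s) ds).
An antiderivative is F(s) = (2*s - 1)*exp(2*s)/4.
Then F(1) - F(0) = (exp(2)/4) - (-1/4) = 1/4 + exp(2)/4.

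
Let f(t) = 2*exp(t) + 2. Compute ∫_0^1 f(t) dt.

2*E

An antiderivative is F(t) = 2*t + 2*exp(t).
Then F(1) - F(0) = (2 + 2*E) - (2) = 2*E.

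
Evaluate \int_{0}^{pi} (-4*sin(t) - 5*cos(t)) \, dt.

An antiderivative is F(t) = -5*sin(t) + 4*cos(t).
Then F(pi) - F(0) = (-4) - (4) = -8.

-8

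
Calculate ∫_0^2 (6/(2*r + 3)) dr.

-3*log(3) + 3*log(7)

Let u = 2*r + 3, so du = 2 dr. When r = 0, u = 3; when r = 2, u = 7.
The integral becomes 3·∫ 1/u du from 3 to 7, with antiderivative 3*log(u).
Back in r: F(r) = 3*log(2*r + 3).
Then F(2) - F(0) = (3*log(7)) - (log(27)) = -3*log(3) + 3*log(7).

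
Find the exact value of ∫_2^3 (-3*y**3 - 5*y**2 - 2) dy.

By the power rule, an antiderivative is F(y) = -3*y**4/4 - 5*y**3/3 - 2*y.
Then F(3) - F(2) = (-447/4) - (-88/3) = -989/12.

-989/12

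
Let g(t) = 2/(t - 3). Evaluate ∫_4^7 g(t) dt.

An antiderivative is F(t) = 2*log(t - 3).
Then F(7) - F(4) = (log(16)) - (0) = log(16).

log(16)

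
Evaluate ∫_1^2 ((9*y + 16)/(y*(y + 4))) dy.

Factor the denominator: y**2 + 4*y = (y + 4)y.
Partial fractions: (9*y + 16)/(y*(y + 4)) = 5/(y + 4) + 4/y.
An antiderivative is F(y) = 4*log(y) + 5*log(y + 4).
Then F(2) - F(1) = (5*log(3) + 9*log(2)) - (5*log(5)) = -5*log(5) + 5*log(3) + 9*log(2).

-5*log(5) + 5*log(3) + 9*log(2)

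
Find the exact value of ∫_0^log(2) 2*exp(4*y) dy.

Let u = exp(y), so du = exp(y) dy. When y = 0, u = 1; when y = log(2), u = 2.
The integral becomes 2·∫ u**3 du from 1 to 2, with antiderivative u**4/2.
Back in y: F(y) = exp(4*y)/2.
Then F(log(2)) - F(0) = (8) - (1/2) = 15/2.

15/2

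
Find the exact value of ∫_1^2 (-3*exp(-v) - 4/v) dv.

An antiderivative is F(v) = -4*log(v) + 3*exp(-v).
Then F(2) - F(1) = (-4*log(2) + 3*exp(-2)) - (3*exp(-1)) = -4*log(2) - 3*exp(-1) + 3*exp(-2).

-4*log(2) - 3*exp(-1) + 3*exp(-2)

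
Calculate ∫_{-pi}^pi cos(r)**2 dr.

Use the identity cos^2(r) = (1 + cos(2*r))/2.
An antiderivative is F(r) = r/2 + sin(2*r)/4.
Then F(pi) - F(-pi) = (pi/2) - (-pi/2) = pi.

pi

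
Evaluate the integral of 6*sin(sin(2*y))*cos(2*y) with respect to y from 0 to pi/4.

Let u = sin(2*y), so du = 2*cos(2*y) dy. When y = 0, u = 0; when y = pi/4, u = 1.
The integral becomes 3·∫ sin(u) du from 0 to 1, with antiderivative -3*cos(u).
Back in y: F(y) = -3*cos(sin(2*y)).
Then F(pi/4) - F(0) = (-3*cos(1)) - (-3) = 3 - 3*cos(1).

3 - 3*cos(1)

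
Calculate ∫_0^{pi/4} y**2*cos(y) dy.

Integrate by parts twice (u = y^2, dv = cos(y) dy).
An antiderivative is F(y) = y**2*sin(y) + 2*y*cos(y) - 2*sin(y).
Then F(pi/4) - F(0) = (sqrt(2)*(-32 + pi**2 + 8*pi)/32) - (0) = sqrt(2)*(-32 + pi**2 + 8*pi)/32.

sqrt(2)*(-32 + pi**2 + 8*pi)/32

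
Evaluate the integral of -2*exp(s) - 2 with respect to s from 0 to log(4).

An antiderivative is F(s) = -2*s - 2*exp(s).
Then F(log(4)) - F(0) = (-8 - 4*log(2)) - (-2) = -6 - log(16).

-6 - log(16)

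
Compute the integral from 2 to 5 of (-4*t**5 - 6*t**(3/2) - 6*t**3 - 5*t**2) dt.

-22965/2 - 60*sqrt(5) + 48*sqrt(2)/5

By the power rule, an antiderivative is F(t) = -2*t**6/3 - 12*t**(5/2)/5 - 3*t**4/2 - 5*t**3/3.
Then F(5) - F(2) = (-23125/2 - 60*sqrt(5)) - (-80 - 48*sqrt(2)/5) = -22965/2 - 60*sqrt(5) + 48*sqrt(2)/5.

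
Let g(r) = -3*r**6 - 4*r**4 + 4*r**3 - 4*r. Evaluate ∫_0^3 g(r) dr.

By the power rule, an antiderivative is F(r) = -3*r**7/7 - 4*r**5/5 + r**4 - 2*r**2.
Then F(3) - F(0) = (-37404/35) - (0) = -37404/35.

-37404/35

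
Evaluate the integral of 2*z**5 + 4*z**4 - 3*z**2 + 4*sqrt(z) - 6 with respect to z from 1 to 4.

By the power rule, an antiderivative is F(z) = z**6/3 + 4*z**5/5 + 8*z**(3/2)/3 - z**3 - 6*z.
Then F(4) - F(1) = (31768/15) - (-16/5) = 31816/15.

31816/15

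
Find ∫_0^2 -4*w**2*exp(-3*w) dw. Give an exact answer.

Integrate by parts twice (u = w^2, dv = -4*exp(-3*w) dw).
An antiderivative is F(w) = (36*w**2 + 24*w + 8)*exp(-3*w)/27.
Then F(2) - F(0) = (200*exp(-6)/27) - (8/27) = -8/27 + 200*exp(-6)/27.

-8/27 + 200*exp(-6)/27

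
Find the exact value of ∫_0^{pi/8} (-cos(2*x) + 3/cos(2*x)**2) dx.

3/2 - sqrt(2)/4

An antiderivative is F(x) = -sin(2*x)/2 + 3*tan(2*x)/2.
Then F(pi/8) - F(0) = (3/2 - sqrt(2)/4) - (0) = 3/2 - sqrt(2)/4.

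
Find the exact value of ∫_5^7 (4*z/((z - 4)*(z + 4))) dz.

Factor the denominator: z**2 - 16 = (z + 4)(z - 4).
Partial fractions: 4*z/((z - 4)*(z + 4)) = 2/(z + 4) + 2/(z - 4).
An antiderivative is F(z) = 2*log(z - 4) + 2*log(z + 4).
Then F(7) - F(5) = (2*log(3) + 2*log(11)) - (log(81)) = -2*log(3) + 2*log(11).

-2*log(3) + 2*log(11)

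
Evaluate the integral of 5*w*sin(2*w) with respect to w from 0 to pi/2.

5*pi/4

Integrate by parts once (u = w, dv = 5*sin(2*w) dw).
An antiderivative is F(w) = -5*w*cos(2*w)/2 + 5*sin(2*w)/4.
Then F(pi/2) - F(0) = (5*pi/4) - (0) = 5*pi/4.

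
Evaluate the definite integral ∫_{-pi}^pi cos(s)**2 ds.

Use the identity cos^2(s) = (1 + cos(2*s))/2.
An antiderivative is F(s) = s/2 + sin(2*s)/4.
Then F(pi) - F(-pi) = (pi/2) - (-pi/2) = pi.

pi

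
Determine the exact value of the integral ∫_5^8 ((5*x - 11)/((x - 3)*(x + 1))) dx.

Factor the denominator: x**2 - 2*x - 3 = (x + 1)(x - 3).
Partial fractions: (5*x - 11)/((x - 3)*(x + 1)) = 4/(x + 1) + 1/(x - 3).
An antiderivative is F(x) = log(x - 3) + 4*log(x + 1).
Then F(8) - F(5) = (log(5) + 8*log(3)) - (5*log(2) + 4*log(3)) = -5*log(2) + log(5) + 4*log(3).

-5*log(2) + log(5) + 4*log(3)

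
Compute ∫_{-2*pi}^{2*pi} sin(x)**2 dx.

Use the identity sin^2(x) = (1 - cos(2*x))/2.
An antiderivative is F(x) = x/2 - sin(2*x)/4.
Then F(2*pi) - F(-2*pi) = (pi) - (-pi) = 2*pi.

2*pi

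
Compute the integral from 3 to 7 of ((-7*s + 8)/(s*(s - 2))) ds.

Factor the denominator: s**2 - 2*s = s(s - 2).
Partial fractions: (-7*s + 8)/(s*(s - 2)) = -4/s - 3/(s - 2).
An antiderivative is F(s) = -4*log(s) - 3*log(s - 2).
Then F(7) - F(3) = (-4*log(7) - 3*log(5)) - (-log(81)) = -4*log(7) - 3*log(5) + 4*log(3).

-4*log(7) - 3*log(5) + 4*log(3)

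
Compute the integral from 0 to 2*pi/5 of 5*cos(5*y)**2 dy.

pi

Use the identity cos^2(5*y) = (1 + cos(10*y))/2.
An antiderivative is F(y) = 5*y/2 + sin(10*y)/4.
Then F(2*pi/5) - F(0) = (pi) - (0) = pi.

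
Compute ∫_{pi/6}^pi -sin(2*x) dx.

1/4

An antiderivative is F(x) = cos(2*x)/2.
Then F(pi) - F(pi/6) = (1/2) - (1/4) = 1/4.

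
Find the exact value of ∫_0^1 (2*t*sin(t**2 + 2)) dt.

cos(2) - cos(3)

Let u = t**2 + 2, so du = 2*t dt. When t = 0, u = 2; when t = 1, u = 3.
The integral becomes ∫ sin(u) du from 2 to 3, with antiderivative -cos(u).
Back in t: F(t) = -cos(t**2 + 2).
Then F(1) - F(0) = (-cos(3)) - (-cos(2)) = cos(2) - cos(3).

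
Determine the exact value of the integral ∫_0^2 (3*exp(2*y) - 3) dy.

An antiderivative is F(y) = 3*exp(2*y)/2 - 3*y.
Then F(2) - F(0) = (-6 + 3*exp(4)/2) - (3/2) = -15/2 + 3*exp(4)/2.

-15/2 + 3*exp(4)/2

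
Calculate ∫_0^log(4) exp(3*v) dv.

Let u = exp(v), so du = exp(v) dv. When v = 0, u = 1; when v = log(4), u = 4.
The integral becomes ∫ u**2 du from 1 to 4, with antiderivative u**3/3.
Back in v: F(v) = exp(3*v)/3.
Then F(log(4)) - F(0) = (64/3) - (1/3) = 21.

21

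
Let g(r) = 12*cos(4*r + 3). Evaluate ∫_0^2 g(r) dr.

Let u = 4*r + 3, so du = 4 dr. When r = 0, u = 3; when r = 2, u = 11.
The integral becomes 3·∫ cos(u) du from 3 to 11, with antiderivative 3*sin(u).
Back in r: F(r) = 3*sin(4*r + 3).
Then F(2) - F(0) = (3*sin(11)) - (3*sin(3)) = 3*sin(11) - 3*sin(3).

3*sin(11) - 3*sin(3)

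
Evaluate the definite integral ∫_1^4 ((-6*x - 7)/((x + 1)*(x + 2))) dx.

Factor the denominator: x**2 + 3*x + 2 = (x + 2)(x + 1).
Partial fractions: (-6*x - 7)/((x + 1)*(x + 2)) = -5/(x + 2) - 1/(x + 1).
An antiderivative is F(x) = -log(x + 1) - 5*log(x + 2).
Then F(4) - F(1) = (-5*log(3) - 5*log(2) - log(5)) - (-5*log(3) - log(2)) = -log(80).

-log(80)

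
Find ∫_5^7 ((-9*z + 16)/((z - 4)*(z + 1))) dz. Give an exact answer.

Factor the denominator: z**2 - 3*z - 4 = (z + 1)(z - 4).
Partial fractions: (-9*z + 16)/((z - 4)*(z + 1)) = -5/(z + 1) - 4/(z - 4).
An antiderivative is F(z) = -4*log(z - 4) - 5*log(z + 1).
Then F(7) - F(5) = (-15*log(2) - 4*log(3)) - (-5*log(3) - 5*log(2)) = -10*log(2) + log(3).

-10*log(2) + log(3)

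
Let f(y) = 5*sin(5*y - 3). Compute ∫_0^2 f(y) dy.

cos(3) - cos(7)

Let u = 5*y - 3, so du = 5 dy. When y = 0, u = -3; when y = 2, u = 7.
The integral becomes ∫ sin(u) du from -3 to 7, with antiderivative -cos(u).
Back in y: F(y) = -cos(5*y - 3).
Then F(2) - F(0) = (-cos(7)) - (-cos(3)) = cos(3) - cos(7).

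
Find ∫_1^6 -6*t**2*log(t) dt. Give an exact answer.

Integrate by parts once (u = ln t, dv = -6*t**2 dt).
An antiderivative is F(t) = -2*t**3*(3*log(t) - 1)/3.
Then F(6) - F(1) = (-432*log(3) - 432*log(2) + 144) - (2/3) = -432*log(3) - 432*log(2) + 430/3.

-432*log(3) - 432*log(2) + 430/3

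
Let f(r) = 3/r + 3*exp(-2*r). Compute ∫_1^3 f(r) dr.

An antiderivative is F(r) = 3*log(r) - 3*exp(-2*r)/2.
Then F(3) - F(1) = (-3*exp(-6)/2 + 3*log(3)) - (-3*exp(-2)/2) = -3*exp(-6)/2 + 3*exp(-2)/2 + 3*log(3).

-3*exp(-6)/2 + 3*exp(-2)/2 + 3*log(3)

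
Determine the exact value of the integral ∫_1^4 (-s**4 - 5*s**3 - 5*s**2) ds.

By the power rule, an antiderivative is F(s) = -s**5/5 - 5*s**4/4 - 5*s**3/3.
Then F(4) - F(1) = (-9472/15) - (-187/60) = -12567/20.

-12567/20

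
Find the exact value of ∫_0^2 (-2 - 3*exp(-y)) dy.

-7 + 3*exp(-2)

An antiderivative is F(y) = -2*y + 3*exp(-y).
Then F(2) - F(0) = (-4 + 3*exp(-2)) - (3) = -7 + 3*exp(-2).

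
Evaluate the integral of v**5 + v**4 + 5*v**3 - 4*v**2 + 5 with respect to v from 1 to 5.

57952/15

By the power rule, an antiderivative is F(v) = v**6/6 + v**5/5 + 5*v**4/4 - 4*v**3/3 + 5*v.
Then F(5) - F(1) = (15475/4) - (317/60) = 57952/15.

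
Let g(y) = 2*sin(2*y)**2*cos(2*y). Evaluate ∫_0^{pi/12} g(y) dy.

1/24

Let u = sin(2*y), so du = 2*cos(2*y) dy. When y = 0, u = 0; when y = pi/12, u = 1/2.
The integral becomes ∫ u**2 du from 0 to 1/2, with antiderivative u**3/3.
Back in y: F(y) = sin(2*y)**3/3.
Then F(pi/12) - F(0) = (1/24) - (0) = 1/24.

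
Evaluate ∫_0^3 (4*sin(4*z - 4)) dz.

Let u = 4*z - 4, so du = 4 dz. When z = 0, u = -4; when z = 3, u = 8.
The integral becomes ∫ sin(u) du from -4 to 8, with antiderivative -cos(u).
Back in z: F(z) = -cos(4*z - 4).
Then F(3) - F(0) = (-cos(8)) - (-cos(4)) = cos(4) - cos(8).

cos(4) - cos(8)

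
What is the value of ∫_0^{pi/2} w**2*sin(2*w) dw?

-1/2 + pi**2/8

Integrate by parts twice (u = w^2, dv = sin(2*w) dw).
An antiderivative is F(w) = -w**2*cos(2*w)/2 + w*sin(2*w)/2 + cos(2*w)/4.
Then F(pi/2) - F(0) = (-1/4 + pi**2/8) - (1/4) = -1/2 + pi**2/8.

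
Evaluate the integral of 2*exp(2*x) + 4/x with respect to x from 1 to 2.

An antiderivative is F(x) = exp(2*x) + 4*log(x).
Then F(2) - F(1) = (log(16) + exp(4)) - (exp(2)) = -exp(2) + log(16) + exp(4).

-exp(2) + log(16) + exp(4)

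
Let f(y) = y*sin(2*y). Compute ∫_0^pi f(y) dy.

Integrate by parts once (u = y, dv = sin(2*y) dy).
An antiderivative is F(y) = -y*cos(2*y)/2 + sin(2*y)/4.
Then F(pi) - F(0) = (-pi/2) - (0) = -pi/2.

-pi/2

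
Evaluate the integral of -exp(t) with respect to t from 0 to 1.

1 - E

An antiderivative is F(t) = -exp(t).
Then F(1) - F(0) = (-E) - (-1) = 1 - E.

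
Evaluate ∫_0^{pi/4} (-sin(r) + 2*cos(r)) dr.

-1 + 3*sqrt(2)/2

An antiderivative is F(r) = 2*sin(r) + cos(r).
Then F(pi/4) - F(0) = (3*sqrt(2)/2) - (1) = -1 + 3*sqrt(2)/2.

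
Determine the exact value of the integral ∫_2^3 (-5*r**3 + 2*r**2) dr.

By the power rule, an antiderivative is F(r) = -5*r**4/4 + 2*r**3/3.
Then F(3) - F(2) = (-333/4) - (-44/3) = -823/12.

-823/12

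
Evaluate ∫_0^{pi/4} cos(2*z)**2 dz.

pi/8

Use the identity cos^2(2*z) = (1 + cos(4*z))/2.
An antiderivative is F(z) = z/2 + sin(4*z)/8.
Then F(pi/4) - F(0) = (pi/8) - (0) = pi/8.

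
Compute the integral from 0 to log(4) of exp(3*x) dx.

21

Let u = exp(x), so du = exp(x) dx. When x = 0, u = 1; when x = log(4), u = 4.
The integral becomes ∫ u**2 du from 1 to 4, with antiderivative u**3/3.
Back in x: F(x) = exp(3*x)/3.
Then F(log(4)) - F(0) = (64/3) - (1/3) = 21.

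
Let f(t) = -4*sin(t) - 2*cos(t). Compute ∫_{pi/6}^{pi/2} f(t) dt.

-2*sqrt(3) - 1

An antiderivative is F(t) = -2*sin(t) + 4*cos(t).
Then F(pi/2) - F(pi/6) = (-2) - (-1 + 2*sqrt(3)) = -2*sqrt(3) - 1.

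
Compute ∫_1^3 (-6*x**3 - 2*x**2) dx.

By the power rule, an antiderivative is F(x) = -3*x**4/2 - 2*x**3/3.
Then F(3) - F(1) = (-279/2) - (-13/6) = -412/3.

-412/3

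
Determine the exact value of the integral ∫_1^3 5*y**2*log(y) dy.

Integrate by parts once (u = ln y, dv = 5*y**2 dy).
An antiderivative is F(y) = 5*y**3*(3*log(y) - 1)/9.
Then F(3) - F(1) = (-15 + 45*log(3)) - (-5/9) = -130/9 + 45*log(3).

-130/9 + 45*log(3)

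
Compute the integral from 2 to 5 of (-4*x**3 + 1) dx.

-606

By the power rule, an antiderivative is F(x) = -x**4 + x.
Then F(5) - F(2) = (-620) - (-14) = -606.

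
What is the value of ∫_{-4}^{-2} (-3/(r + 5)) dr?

-log(27)

An antiderivative is F(r) = -3*log(r + 5).
Then F(-2) - F(-4) = (-log(27)) - (0) = -log(27).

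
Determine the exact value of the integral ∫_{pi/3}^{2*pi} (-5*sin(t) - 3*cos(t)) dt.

5/2 + 3*sqrt(3)/2

An antiderivative is F(t) = -3*sin(t) + 5*cos(t).
Then F(2*pi) - F(pi/3) = (5) - (5/2 - 3*sqrt(3)/2) = 5/2 + 3*sqrt(3)/2.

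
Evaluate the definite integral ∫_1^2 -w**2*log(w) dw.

7/9 - 8*log(2)/3

Integrate by parts once (u = ln w, dv = -w**2 dw).
An antiderivative is F(w) = -w**3*(3*log(w) - 1)/9.
Then F(2) - F(1) = (8/9 - 8*log(2)/3) - (1/9) = 7/9 - 8*log(2)/3.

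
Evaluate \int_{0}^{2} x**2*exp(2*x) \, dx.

Integrate by parts twice (u = x^2, dv = exp(2*x) dx).
An antiderivative is F(x) = (2*x**2 - 2*x + 1)*exp(2*x)/4.
Then F(2) - F(0) = (5*exp(4)/4) - (1/4) = -1/4 + 5*exp(4)/4.

-1/4 + 5*exp(4)/4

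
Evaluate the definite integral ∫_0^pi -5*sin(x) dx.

-10

An antiderivative is F(x) = 5*cos(x).
Then F(pi) - F(0) = (-5) - (5) = -10.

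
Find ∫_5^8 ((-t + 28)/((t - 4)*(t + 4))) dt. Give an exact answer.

log(81/4)

Factor the denominator: t**2 - 16 = (t + 4)(t - 4).
Partial fractions: (-t + 28)/((t - 4)*(t + 4)) = -4/(t + 4) + 3/(t - 4).
An antiderivative is F(t) = 3*log(t - 4) - 4*log(t + 4).
Then F(8) - F(5) = (-4*log(3) - 2*log(2)) - (-8*log(3)) = log(81/4).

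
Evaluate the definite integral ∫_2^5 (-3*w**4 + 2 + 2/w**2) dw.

-9246/5

By the power rule, an antiderivative is F(w) = -3*w**5/5 + 2*w - 2/w.
Then F(5) - F(2) = (-9327/5) - (-81/5) = -9246/5.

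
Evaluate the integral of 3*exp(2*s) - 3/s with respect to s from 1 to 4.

-3*exp(2)/2 - log(64) + 3*exp(8)/2

An antiderivative is F(s) = 3*exp(2*s)/2 - 3*log(s).
Then F(4) - F(1) = (-log(64) + 3*exp(8)/2) - (3*exp(2)/2) = -3*exp(2)/2 - log(64) + 3*exp(8)/2.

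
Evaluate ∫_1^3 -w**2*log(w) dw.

26/9 - 9*log(3)

Integrate by parts once (u = ln w, dv = -w**2 dw).
An antiderivative is F(w) = -w**3*(3*log(w) - 1)/9.
Then F(3) - F(1) = (3 - 9*log(3)) - (1/9) = 26/9 - 9*log(3).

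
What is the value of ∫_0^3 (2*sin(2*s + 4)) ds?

cos(4) - cos(10)

Let u = 2*s + 4, so du = 2 ds. When s = 0, u = 4; when s = 3, u = 10.
The integral becomes ∫ sin(u) du from 4 to 10, with antiderivative -cos(u).
Back in s: F(s) = -cos(2*s + 4).
Then F(3) - F(0) = (-cos(10)) - (-cos(4)) = cos(4) - cos(10).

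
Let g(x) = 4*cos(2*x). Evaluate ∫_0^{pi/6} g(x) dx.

An antiderivative is F(x) = 2*sin(2*x).
Then F(pi/6) - F(0) = (sqrt(3)) - (0) = sqrt(3).

sqrt(3)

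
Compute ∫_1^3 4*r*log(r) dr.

Integrate by parts once (u = ln r, dv = 4*r dr).
An antiderivative is F(r) = r**2*(2*log(r) - 1).
Then F(3) - F(1) = (-9 + 18*log(3)) - (-1) = -8 + 18*log(3).

-8 + 18*log(3)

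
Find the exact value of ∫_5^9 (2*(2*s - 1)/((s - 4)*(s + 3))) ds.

-2*log(2) + 2*log(3) + 2*log(5)

Factor the denominator: s**2 - s - 12 = (s + 3)(s - 4).
Partial fractions: 2*(2*s - 1)/((s - 4)*(s + 3)) = 2/(s + 3) + 2/(s - 4).
An antiderivative is F(s) = 2*log(s - 4) + 2*log(s + 3).
Then F(9) - F(5) = (2*log(3) + 4*log(2) + 2*log(5)) - (log(64)) = -2*log(2) + 2*log(3) + 2*log(5).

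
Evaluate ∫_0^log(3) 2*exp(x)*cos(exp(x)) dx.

-2*sin(1) + 2*sin(3)

Let u = exp(x), so du = exp(x) dx. When x = 0, u = 1; when x = log(3), u = 3.
The integral becomes 2·∫ cos(u) du from 1 to 3, with antiderivative 2*sin(u).
Back in x: F(x) = 2*sin(exp(x)).
Then F(log(3)) - F(0) = (2*sin(3)) - (2*sin(1)) = -2*sin(1) + 2*sin(3).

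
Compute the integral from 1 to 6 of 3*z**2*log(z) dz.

Integrate by parts once (u = ln z, dv = 3*z**2 dz).
An antiderivative is F(z) = z**3*(3*log(z) - 1)/3.
Then F(6) - F(1) = (-72 + 216*log(2) + 216*log(3)) - (-1/3) = -215/3 + 216*log(2) + 216*log(3).

-215/3 + 216*log(2) + 216*log(3)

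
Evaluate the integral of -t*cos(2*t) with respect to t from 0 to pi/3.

-sqrt(3)*pi/12 + 3/8

Integrate by parts once (u = t, dv = -cos(2*t) dt).
An antiderivative is F(t) = -t*sin(2*t)/2 - cos(2*t)/4.
Then F(pi/3) - F(0) = (-sqrt(3)*pi/12 + 1/8) - (-1/4) = -sqrt(3)*pi/12 + 3/8.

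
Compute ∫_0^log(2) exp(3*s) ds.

7/3

Let u = exp(s), so du = exp(s) ds. When s = 0, u = 1; when s = log(2), u = 2.
The integral becomes ∫ u**2 du from 1 to 2, with antiderivative u**3/3.
Back in s: F(s) = exp(3*s)/3.
Then F(log(2)) - F(0) = (8/3) - (1/3) = 7/3.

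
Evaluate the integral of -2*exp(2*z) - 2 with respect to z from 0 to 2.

-exp(4) - 3

An antiderivative is F(z) = -exp(2*z) - 2*z.
Then F(2) - F(0) = (-exp(4) - 4) - (-1) = -exp(4) - 3.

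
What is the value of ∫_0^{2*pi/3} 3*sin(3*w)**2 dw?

Use the identity sin^2(3*w) = (1 - cos(6*w))/2.
An antiderivative is F(w) = 3*w/2 - sin(6*w)/4.
Then F(2*pi/3) - F(0) = (pi) - (0) = pi.

pi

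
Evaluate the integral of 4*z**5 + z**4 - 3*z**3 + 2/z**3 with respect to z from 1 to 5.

By the power rule, an antiderivative is F(z) = 2*z**6/3 + z**5/5 - 3*z**4/4 - 1/z**2.
Then F(5) - F(1) = (3171863/300) - (-53/60) = 264344/25.

264344/25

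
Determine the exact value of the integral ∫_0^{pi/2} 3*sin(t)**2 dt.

3*pi/4

Use the identity sin^2(t) = (1 - cos(2*t))/2.
An antiderivative is F(t) = 3*t/2 - 3*sin(2*t)/4.
Then F(pi/2) - F(0) = (3*pi/4) - (0) = 3*pi/4.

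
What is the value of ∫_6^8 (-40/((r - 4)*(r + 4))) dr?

-5*log(5) + 5*log(3)

Factor the denominator: r**2 - 16 = (r + 4)(r - 4).
Partial fractions: -40/((r - 4)*(r + 4)) = 5/(r + 4) - 5/(r - 4).
An antiderivative is F(r) = -5*log(r - 4) + 5*log(r + 4).
Then F(8) - F(6) = (5*log(3)) - (5*log(5)) = -5*log(5) + 5*log(3).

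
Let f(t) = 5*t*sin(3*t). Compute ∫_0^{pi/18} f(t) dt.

-5*sqrt(3)*pi/108 + 5/18

Integrate by parts once (u = t, dv = 5*sin(3*t) dt).
An antiderivative is F(t) = -5*t*cos(3*t)/3 + 5*sin(3*t)/9.
Then F(pi/18) - F(0) = (-5*sqrt(3)*pi/108 + 5/18) - (0) = -5*sqrt(3)*pi/108 + 5/18.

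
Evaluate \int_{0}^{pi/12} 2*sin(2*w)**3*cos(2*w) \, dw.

Let u = sin(2*w), so du = 2*cos(2*w) dw. When w = 0, u = 0; when w = pi/12, u = 1/2.
The integral becomes ∫ u**3 du from 0 to 1/2, with antiderivative u**4/4.
Back in w: F(w) = sin(2*w)**4/4.
Then F(pi/12) - F(0) = (1/64) - (0) = 1/64.

1/64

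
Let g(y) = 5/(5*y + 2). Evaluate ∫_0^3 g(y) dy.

log(17/2)

Let u = 5*y + 2, so du = 5 dy. When y = 0, u = 2; when y = 3, u = 17.
The integral becomes ∫ 1/u du from 2 to 17, with antiderivative log(u).
Back in y: F(y) = log(5*y + 2).
Then F(3) - F(0) = (log(17)) - (log(2)) = log(17/2).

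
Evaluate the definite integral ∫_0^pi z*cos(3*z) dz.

-2/9

Integrate by parts once (u = z, dv = cos(3*z) dz).
An antiderivative is F(z) = z*sin(3*z)/3 + cos(3*z)/9.
Then F(pi) - F(0) = (-1/9) - (1/9) = -2/9.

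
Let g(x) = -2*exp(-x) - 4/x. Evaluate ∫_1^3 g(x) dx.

-4*log(3) - 2*exp(-1) + 2*exp(-3)

An antiderivative is F(x) = -4*log(x) + 2*exp(-x).
Then F(3) - F(1) = (-4*log(3) + 2*exp(-3)) - (2*exp(-1)) = -4*log(3) - 2*exp(-1) + 2*exp(-3).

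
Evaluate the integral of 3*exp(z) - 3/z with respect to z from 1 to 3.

An antiderivative is F(z) = 3*exp(z) - 3*log(z).
Then F(3) - F(1) = (-3*log(3) + 3*exp(3)) - (3*exp(1)) = -3*exp(1) - 3*log(3) + 3*exp(3).

-3*exp(1) - 3*log(3) + 3*exp(3)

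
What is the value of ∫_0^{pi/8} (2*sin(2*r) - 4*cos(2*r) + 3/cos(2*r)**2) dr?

An antiderivative is F(r) = -2*sin(2*r) - cos(2*r) + 3*tan(2*r)/2.
Then F(pi/8) - F(0) = (3/2 - 3*sqrt(2)/2) - (-1) = 5/2 - 3*sqrt(2)/2.

5/2 - 3*sqrt(2)/2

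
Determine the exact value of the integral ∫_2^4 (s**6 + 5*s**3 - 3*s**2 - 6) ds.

17880/7

By the power rule, an antiderivative is F(s) = s**7/7 + 5*s**4/4 - s**3 - 6*s.
Then F(4) - F(2) = (18008/7) - (128/7) = 17880/7.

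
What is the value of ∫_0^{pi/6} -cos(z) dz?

-1/2

An antiderivative is F(z) = -sin(z).
Then F(pi/6) - F(0) = (-1/2) - (0) = -1/2.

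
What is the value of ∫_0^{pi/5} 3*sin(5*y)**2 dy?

Use the identity sin^2(5*y) = (1 - cos(10*y))/2.
An antiderivative is F(y) = 3*y/2 - 3*sin(10*y)/20.
Then F(pi/5) - F(0) = (3*pi/10) - (0) = 3*pi/10.

3*pi/10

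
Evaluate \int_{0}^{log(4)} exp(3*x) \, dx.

Let u = exp(x), so du = exp(x) dx. When x = 0, u = 1; when x = log(4), u = 4.
The integral becomes ∫ u**2 du from 1 to 4, with antiderivative u**3/3.
Back in x: F(x) = exp(3*x)/3.
Then F(log(4)) - F(0) = (64/3) - (1/3) = 21.

21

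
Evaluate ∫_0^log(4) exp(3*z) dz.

Let u = exp(z), so du = exp(z) dz. When z = 0, u = 1; when z = log(4), u = 4.
The integral becomes ∫ u**2 du from 1 to 4, with antiderivative u**3/3.
Back in z: F(z) = exp(3*z)/3.
Then F(log(4)) - F(0) = (64/3) - (1/3) = 21.

21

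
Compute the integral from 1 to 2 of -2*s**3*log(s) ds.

15/8 - 8*log(2)

Integrate by parts once (u = ln s, dv = -2*s**3 ds).
An antiderivative is F(s) = -s**4*(4*log(s) - 1)/8.
Then F(2) - F(1) = (2 - 8*log(2)) - (1/8) = 15/8 - 8*log(2).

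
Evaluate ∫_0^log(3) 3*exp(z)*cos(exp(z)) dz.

-3*sin(1) + 3*sin(3)

Let u = exp(z), so du = exp(z) dz. When z = 0, u = 1; when z = log(3), u = 3.
The integral becomes 3·∫ cos(u) du from 1 to 3, with antiderivative 3*sin(u).
Back in z: F(z) = 3*sin(exp(z)).
Then F(log(3)) - F(0) = (3*sin(3)) - (3*sin(1)) = -3*sin(1) + 3*sin(3).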